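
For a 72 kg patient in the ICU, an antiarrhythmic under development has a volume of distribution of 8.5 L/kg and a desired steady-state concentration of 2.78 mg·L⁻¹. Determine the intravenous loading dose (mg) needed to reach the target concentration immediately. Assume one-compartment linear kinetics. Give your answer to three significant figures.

1700 mg

Vd(total) = 72 kg × 8.5 L/kg = 612.0 L
LD = Vd × C = 612.0 × 2.780 = 1701 mg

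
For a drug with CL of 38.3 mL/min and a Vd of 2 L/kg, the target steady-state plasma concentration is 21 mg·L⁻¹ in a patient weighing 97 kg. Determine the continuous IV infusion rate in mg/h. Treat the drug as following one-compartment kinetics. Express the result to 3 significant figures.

48.3 mg/h

CL = 38.3 mL/min × 60/1000 = 2.298 L/h
Vd does not affect the maintenance rate; only clearance governs steady-state input.
Infusion rate = CL · Css = 2.298 L/h × 21 mg/L = 48.26 mg/h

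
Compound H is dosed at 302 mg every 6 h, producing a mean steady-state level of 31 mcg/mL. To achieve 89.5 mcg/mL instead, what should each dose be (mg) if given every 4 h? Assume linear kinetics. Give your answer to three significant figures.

581 mg

With linear kinetics, Css is proportional to dose rate (D/τ) at fixed clearance.
D₂ = D₁ × (Css,target / Css,current) × (τ₂/τ₁) = 302 × (89.5/31) × (4/6) = 581.3 mg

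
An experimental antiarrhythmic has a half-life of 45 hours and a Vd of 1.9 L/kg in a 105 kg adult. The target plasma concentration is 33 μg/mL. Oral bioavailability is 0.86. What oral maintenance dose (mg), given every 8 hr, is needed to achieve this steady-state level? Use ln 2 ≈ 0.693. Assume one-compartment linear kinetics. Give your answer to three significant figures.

943 mg

Vd(total) = 105 kg × 1.9 L/kg = 199.5 L
k = 0.693/45 = 0.01540 h⁻¹, so CL = k·Vd = 0.01540 × 199.5 = 3.072 L/h
D = CL × Css × τ / F = 3.072 × 33 × 8 / 0.86 = 943.0 mg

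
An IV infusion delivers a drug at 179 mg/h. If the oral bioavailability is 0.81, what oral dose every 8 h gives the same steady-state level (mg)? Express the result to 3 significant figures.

To maintain the same Css, the systemic dosing rate must be unchanged: F·D/τ = infusion rate.
D = rate × τ / F = 179 × 8 / 0.81 = 1768 mg

1770 mg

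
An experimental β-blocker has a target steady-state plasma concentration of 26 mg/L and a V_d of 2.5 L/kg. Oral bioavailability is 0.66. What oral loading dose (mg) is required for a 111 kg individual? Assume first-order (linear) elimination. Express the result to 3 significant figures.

10900 mg

Total Vd = 2.5 × 111 = 277.5 L
LD = Vd × C / F = 277.5 × 26.00 / 0.66 = 10930 mg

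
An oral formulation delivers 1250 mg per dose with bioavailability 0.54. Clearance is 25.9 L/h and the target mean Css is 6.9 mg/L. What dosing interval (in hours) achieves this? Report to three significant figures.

3.78 h

F·D/τ = CL·Css → τ = F·D / (CL·Css).
τ = 0.54 × 1250 / (25.9 × 6.9) = 3.777 h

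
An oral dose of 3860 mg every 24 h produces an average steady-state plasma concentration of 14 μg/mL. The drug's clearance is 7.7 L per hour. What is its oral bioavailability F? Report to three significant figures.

F·D/τ = CL·Css at steady state → F = CL·Css·τ / D.
F = 7.7 × 14 × 24 / 3860 = 0.670

0.670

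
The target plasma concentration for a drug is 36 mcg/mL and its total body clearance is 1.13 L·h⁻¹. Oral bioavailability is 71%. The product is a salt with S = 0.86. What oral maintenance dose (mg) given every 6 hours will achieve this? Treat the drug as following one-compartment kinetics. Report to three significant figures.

D = CL × Css × τ / F / S = 1.130 × 36 × 6 / 0.71 / 0.86 = 399.7 mg

400 mg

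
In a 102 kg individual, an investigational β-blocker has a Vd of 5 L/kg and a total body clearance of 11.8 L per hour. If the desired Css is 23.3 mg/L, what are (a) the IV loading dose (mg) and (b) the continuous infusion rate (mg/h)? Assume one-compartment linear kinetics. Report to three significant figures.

(a) 11900 mg; (b) 275 mg/h

Vd(total) = 102 kg × 5 L/kg = 510.0 L
LD = Vd · C_target = 510.0 × 23.3 = 11880 mg
Maintenance infusion rate = CL × Css = 11.80 × 23.3 = 274.9 mg/h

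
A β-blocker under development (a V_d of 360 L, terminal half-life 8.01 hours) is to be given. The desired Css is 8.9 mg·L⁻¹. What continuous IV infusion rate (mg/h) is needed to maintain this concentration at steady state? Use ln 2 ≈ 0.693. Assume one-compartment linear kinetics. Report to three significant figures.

277 mg/h

CL = ln 2 · Vd / t½ = 0.693 × 360.0 / 8.01 = 31.15 L/h
Infusion rate = CL × Css = 31.15 × 8.9 = 277.2 mg/h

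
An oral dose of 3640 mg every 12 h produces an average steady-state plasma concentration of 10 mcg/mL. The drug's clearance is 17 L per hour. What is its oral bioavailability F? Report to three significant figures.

0.560

F·D/τ = CL·Css at steady state → F = CL·Css·τ / D.
F = 17 × 10 × 12 / 3640 = 0.560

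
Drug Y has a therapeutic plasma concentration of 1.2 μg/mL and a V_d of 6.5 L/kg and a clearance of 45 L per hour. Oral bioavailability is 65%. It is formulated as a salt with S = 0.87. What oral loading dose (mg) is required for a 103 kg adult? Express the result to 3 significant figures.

1420 mg

Vd = 6.5 L/kg × 103 kg = 669.5 L
The loading dose fills Vd to the target concentration; clearance is irrelevant here.
LD = Vd × C / F / S = 669.5 × 1.200 / 0.65 / 0.87 = 1421 mg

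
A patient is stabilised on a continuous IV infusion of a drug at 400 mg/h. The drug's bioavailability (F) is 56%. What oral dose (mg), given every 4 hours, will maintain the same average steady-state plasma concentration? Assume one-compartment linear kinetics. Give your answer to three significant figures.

2860 mg

To maintain the same Css, the systemic dosing rate must be unchanged: F·D/τ = infusion rate.
D = rate × τ / F = 400 × 4 / 0.56 = 2857 mg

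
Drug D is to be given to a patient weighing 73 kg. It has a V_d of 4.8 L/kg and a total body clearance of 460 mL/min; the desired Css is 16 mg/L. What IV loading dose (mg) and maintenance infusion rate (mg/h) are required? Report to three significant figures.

Vd(total) = 73 kg × 4.8 L/kg = 350.4 L
LD = Vd · C_target = 350.4 × 16 = 5606 mg
CL = 460 mL/min × 60/1000 = 27.60 L/h
Maintenance infusion rate = CL × Css = 27.60 × 16 = 441.6 mg/h

(a) 5610 mg; (b) 442 mg/h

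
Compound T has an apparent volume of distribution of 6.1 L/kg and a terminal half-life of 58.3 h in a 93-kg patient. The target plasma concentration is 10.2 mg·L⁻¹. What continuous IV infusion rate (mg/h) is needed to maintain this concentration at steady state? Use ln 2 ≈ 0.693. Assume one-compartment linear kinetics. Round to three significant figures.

68.8 mg/h

Vd(total) = 93 kg × 6.1 L/kg = 567.3 L
CL = ln 2 · Vd / t½ = 0.693 × 567.3 / 58.3 = 6.743 L/h
Infusion rate = CL × Css = 6.743 × 10.2 = 68.78 mg/h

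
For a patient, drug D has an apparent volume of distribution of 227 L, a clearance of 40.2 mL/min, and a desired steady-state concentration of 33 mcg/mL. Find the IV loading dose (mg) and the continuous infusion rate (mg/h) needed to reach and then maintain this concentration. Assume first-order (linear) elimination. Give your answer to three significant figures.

(a) 7490 mg; (b) 79.6 mg/h

LD = Vd · C_target = 227.0 × 33 = 7491 mg
CL = 40.2 mL/min × 60/1000 = 2.412 L/h
Infusion rate = 2.412 L/h × 33 mg/L = 79.60 mg/h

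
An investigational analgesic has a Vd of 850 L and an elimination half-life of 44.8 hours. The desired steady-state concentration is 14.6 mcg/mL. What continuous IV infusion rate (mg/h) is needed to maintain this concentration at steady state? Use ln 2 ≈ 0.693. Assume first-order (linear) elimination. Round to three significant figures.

k = 0.693/44.8 = 0.01547 h⁻¹, so CL = k·Vd = 0.01547 × 850.0 = 13.15 L/h
Infusion rate = CL × Css = 13.15 × 14.6 = 192.0 mg/h

192 mg/h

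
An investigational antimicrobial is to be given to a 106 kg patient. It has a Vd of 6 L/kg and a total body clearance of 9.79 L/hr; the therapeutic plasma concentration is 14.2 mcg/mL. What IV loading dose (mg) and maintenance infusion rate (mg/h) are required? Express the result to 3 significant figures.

Vd = 6 L/kg × 106 kg = 636.0 L
Loading: fill Vd to C_target → 636.0 L × 14.2 mg/L = 9031 mg
Maintenance infusion rate = CL × Css = 9.790 × 14.2 = 139.0 mg/h

(a) 9030 mg; (b) 139 mg/h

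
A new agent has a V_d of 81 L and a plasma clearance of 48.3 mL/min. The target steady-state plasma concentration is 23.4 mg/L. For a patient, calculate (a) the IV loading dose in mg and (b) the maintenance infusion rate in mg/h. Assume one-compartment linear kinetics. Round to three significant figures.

LD = Vd · C_target = 81.00 × 23.4 = 1895 mg
CL = 48.3 mL/min × 60/1000 = 2.898 L/h
Maintenance: replace elimination → rate = CL × Css = 2.898 × 23.4 = 67.81 mg/h

(a) 1900 mg; (b) 67.8 mg/h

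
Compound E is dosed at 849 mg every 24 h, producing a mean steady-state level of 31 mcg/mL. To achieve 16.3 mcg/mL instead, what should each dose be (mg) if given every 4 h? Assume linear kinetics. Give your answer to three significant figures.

74.4 mg

For first-order elimination, Css ∝ F·D/(CL·τ); F and CL are unchanged, so Css ∝ D/τ.
D₂ = D₁ × (Css,target / Css,current) × (τ₂/τ₁) = 849 × (16.3/31) × (4/24) = 74.40 mg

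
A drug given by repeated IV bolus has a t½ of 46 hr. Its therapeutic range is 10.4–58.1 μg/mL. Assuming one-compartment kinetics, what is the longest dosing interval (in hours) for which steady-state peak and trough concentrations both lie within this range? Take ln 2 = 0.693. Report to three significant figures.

114 h

k = 0.693 / t½ = 0.693 / 46 = 0.01507 h⁻¹
Between IV bolus doses, concentration decays as C = C₀·e^(−kτ), so C_peak/C_trough = e^(kτ).
τ_max = ln(C_peak/C_trough) / k = ln(58.1/10.4) / 0.01507 = 1.720 / 0.01507 = 114.1 h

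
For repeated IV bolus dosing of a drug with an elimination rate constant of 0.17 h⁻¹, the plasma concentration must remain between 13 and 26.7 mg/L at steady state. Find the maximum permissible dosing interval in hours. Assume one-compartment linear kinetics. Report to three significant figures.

4.23 h

Between IV bolus doses, concentration decays as C = C₀·e^(−kτ), so C_peak/C_trough = e^(kτ).
τ_max = ln(C_peak/C_trough) / k = ln(26.7/13) / 0.1700 = 0.7197 / 0.1700 = 4.234 h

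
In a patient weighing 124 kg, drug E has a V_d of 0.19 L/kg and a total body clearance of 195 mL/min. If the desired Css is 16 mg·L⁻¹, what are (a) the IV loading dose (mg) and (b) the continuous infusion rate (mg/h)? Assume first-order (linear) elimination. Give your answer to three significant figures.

(a) 377 mg; (b) 187 mg/h

Vd(total) = 124 kg × 0.19 L/kg = 23.56 L
Loading: fill Vd to C_target → 23.56 L × 16 mg/L = 377.0 mg
CL = 195 mL/min = 195 × 0.06 = 11.70 L/h
Maintenance infusion rate = CL × Css = 11.70 × 16 = 187.2 mg/h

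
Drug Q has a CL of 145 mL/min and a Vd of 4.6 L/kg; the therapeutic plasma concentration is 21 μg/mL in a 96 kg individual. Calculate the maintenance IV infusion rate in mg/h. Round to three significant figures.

183 mg/h

Convert clearance: 145 mL/min × 60 min/h ÷ 1000 mL/L = 8.700 L/h
Rate = CL × Css = 8.700 × 21 = 182.7 mg/h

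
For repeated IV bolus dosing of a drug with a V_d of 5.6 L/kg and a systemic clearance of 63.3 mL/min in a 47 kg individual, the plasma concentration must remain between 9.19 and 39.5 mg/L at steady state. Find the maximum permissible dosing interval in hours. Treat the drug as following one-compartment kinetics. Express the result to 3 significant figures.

101 h

Vd = 5.6 L/kg × 47 kg = 263.2 L
CL = 63.3 mL/min × 60/1000 = 3.798 L/h
k = CL / Vd = 3.798 / 263.2 = 0.01443 h⁻¹
Between IV bolus doses, concentration decays as C = C₀·e^(−kτ), so C_peak/C_trough = e^(kτ).
τ_max = ln(C_peak/C_trough) / k = ln(39.5/9.19) / 0.01443 = 1.458 / 0.01443 = 101.0 h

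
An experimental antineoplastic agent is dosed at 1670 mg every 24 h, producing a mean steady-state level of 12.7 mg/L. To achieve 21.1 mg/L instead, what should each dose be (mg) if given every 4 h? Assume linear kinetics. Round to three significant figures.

462 mg

With linear kinetics, Css is proportional to dose rate (D/τ) at fixed clearance.
D₂ = D₁ × (Css,target / Css,current) × (τ₂/τ₁) = 1670 × (21.1/12.7) × (4/24) = 462.4 mg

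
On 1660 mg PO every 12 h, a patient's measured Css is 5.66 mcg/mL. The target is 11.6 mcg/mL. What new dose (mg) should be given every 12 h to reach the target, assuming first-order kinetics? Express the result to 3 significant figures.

3400 mg

With linear kinetics, Css is proportional to dose rate (D/τ) at fixed clearance.
D₂ = D₁ × (Css,target / Css,current) = 1660 × 11.6/5.66 = 3402 mg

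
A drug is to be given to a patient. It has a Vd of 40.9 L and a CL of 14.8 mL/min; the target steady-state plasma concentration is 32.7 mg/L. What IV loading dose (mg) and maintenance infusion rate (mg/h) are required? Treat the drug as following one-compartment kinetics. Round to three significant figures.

(a) 1340 mg; (b) 29.0 mg/h

LD = Vd · C_target = 40.90 × 32.7 = 1337 mg
Convert clearance: 14.8 mL/min × 60 min/h ÷ 1000 mL/L = 0.8880 L/h
Infusion rate = 0.8880 L/h × 32.7 mg/L = 29.04 mg/h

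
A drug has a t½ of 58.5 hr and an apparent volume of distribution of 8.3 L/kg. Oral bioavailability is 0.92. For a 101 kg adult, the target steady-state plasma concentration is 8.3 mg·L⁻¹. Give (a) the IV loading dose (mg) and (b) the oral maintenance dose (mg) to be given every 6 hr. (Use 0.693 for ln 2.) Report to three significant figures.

(a) 6960 mg; (b) 538 mg

Vd(total) = 101 kg × 8.3 L/kg = 838.3 L
LD = Vd × C = 838.3 × 8.3 = 6958 mg
CL = 0.693 × Vd / t½ = 0.693 × 838.3 / 58.5 = 9.931 L/h
D = CL × Css × τ / F = 9.931 × 8.3 × 6 / 0.92 = 537.6 mg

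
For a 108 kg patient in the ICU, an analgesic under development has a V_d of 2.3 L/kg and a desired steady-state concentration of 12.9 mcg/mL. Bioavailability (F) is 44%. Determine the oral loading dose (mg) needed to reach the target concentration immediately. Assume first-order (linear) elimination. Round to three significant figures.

7280 mg

Total Vd = 2.3 × 108 = 248.4 L
LD = Vd × C / F = 248.4 × 12.90 / 0.44 = 7283 mg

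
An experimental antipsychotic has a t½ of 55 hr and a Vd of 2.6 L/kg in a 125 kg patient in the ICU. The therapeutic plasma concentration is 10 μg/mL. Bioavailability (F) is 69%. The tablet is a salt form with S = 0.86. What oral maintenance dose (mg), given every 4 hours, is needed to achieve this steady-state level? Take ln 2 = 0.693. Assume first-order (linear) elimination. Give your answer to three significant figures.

276 mg

Total Vd = 2.6 × 125 = 325.0 L
k = 0.693/55 = 0.01260 h⁻¹, so CL = k·Vd = 0.01260 × 325.0 = 4.095 L/h
D = CL × Css × τ / F / S = 4.095 × 10 × 4 / 0.69 / 0.86 = 276.0 mg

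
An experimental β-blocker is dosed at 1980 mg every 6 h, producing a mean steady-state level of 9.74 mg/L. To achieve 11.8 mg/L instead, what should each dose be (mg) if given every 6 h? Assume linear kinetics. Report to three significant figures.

With linear kinetics, Css is proportional to dose rate (D/τ) at fixed clearance.
D₂ = D₁ × (Css,target / Css,current) = 1980 × 11.8/9.74 = 2399 mg

2400 mg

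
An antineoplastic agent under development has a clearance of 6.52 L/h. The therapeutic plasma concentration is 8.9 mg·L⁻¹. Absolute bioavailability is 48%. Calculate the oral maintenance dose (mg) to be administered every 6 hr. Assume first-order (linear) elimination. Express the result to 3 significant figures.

725 mg

D = CL × Css × τ / F = 6.520 × 8.9 × 6 / 0.48 = 725.4 mg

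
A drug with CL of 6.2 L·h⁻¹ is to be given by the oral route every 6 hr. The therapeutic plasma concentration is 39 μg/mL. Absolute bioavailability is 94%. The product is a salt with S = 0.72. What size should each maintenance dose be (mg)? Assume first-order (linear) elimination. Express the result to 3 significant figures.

2140 mg

D = CL × Css × τ / F / S = 6.200 × 39 × 6 / 0.94 / 0.72 = 2144 mg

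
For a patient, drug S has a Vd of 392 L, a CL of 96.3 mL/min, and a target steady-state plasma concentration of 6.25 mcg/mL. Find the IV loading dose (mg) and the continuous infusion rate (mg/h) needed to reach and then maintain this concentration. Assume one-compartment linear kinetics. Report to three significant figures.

Loading dose = Vd × C = 392.0 × 6.25 = 2450 mg
CL = 96.3 mL/min = 96.3 × 0.06 = 5.778 L/h
Maintenance infusion rate = CL × Css = 5.778 × 6.25 = 36.11 mg/h

(a) 2450 mg; (b) 36.1 mg/h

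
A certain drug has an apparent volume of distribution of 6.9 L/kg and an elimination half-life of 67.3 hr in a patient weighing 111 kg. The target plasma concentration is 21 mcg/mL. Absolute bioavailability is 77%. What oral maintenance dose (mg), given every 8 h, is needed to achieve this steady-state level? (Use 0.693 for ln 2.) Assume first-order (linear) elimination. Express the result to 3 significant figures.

Vd(total) = 111 kg × 6.9 L/kg = 765.9 L
CL = ln 2 · Vd / t½ = 0.693 × 765.9 / 67.3 = 7.887 L/h
D = CL × Css × τ / F = 7.887 × 21 × 8 / 0.77 = 1721 mg

1720 mg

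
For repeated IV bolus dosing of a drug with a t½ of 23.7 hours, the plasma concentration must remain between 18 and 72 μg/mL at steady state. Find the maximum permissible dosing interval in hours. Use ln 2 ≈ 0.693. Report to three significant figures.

47.4 h

k = 0.693 / t½ = 0.693 / 23.7 = 0.02924 h⁻¹
Between IV bolus doses, concentration decays as C = C₀·e^(−kτ), so C_peak/C_trough = e^(kτ).
τ_max = ln(C_peak/C_trough) / k = ln(72/18) / 0.02924 = 1.386 / 0.02924 = 47.40 h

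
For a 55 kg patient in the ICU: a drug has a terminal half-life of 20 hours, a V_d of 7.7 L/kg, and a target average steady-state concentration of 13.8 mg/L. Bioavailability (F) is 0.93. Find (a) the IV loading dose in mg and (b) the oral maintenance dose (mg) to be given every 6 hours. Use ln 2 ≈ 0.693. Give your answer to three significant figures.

Vd = 7.7 L/kg × 55 kg = 423.5 L
LD = Vd × C = 423.5 × 13.8 = 5844 mg
CL = 0.693 × Vd / t½ = 0.693 × 423.5 / 20 = 14.67 L/h
D = CL × Css × τ / F = 14.67 × 13.8 × 6 / 0.93 = 1306 mg

(a) 5840 mg; (b) 1310 mg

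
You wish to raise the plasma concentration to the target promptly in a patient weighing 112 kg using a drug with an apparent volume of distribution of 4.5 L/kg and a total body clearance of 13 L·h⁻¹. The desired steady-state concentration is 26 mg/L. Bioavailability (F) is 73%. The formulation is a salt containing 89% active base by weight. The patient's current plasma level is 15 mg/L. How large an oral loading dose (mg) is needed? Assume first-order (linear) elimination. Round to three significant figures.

8530 mg

Vd = 4.5 L/kg × 112 kg = 504.0 L
Concentration deficit ΔC = 26 − 15 = 11.00 mg/L
LD = Vd × ΔC / F / S = 504.0 × 11.00 / 0.73 / 0.89 = 8533 mg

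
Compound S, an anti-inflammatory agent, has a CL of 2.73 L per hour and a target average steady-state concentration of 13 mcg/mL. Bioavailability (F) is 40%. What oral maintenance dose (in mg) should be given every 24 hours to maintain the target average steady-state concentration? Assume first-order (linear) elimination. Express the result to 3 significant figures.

D = CL × Css × τ / F = 2.730 × 13 × 24 / 0.4 = 2129 mg

2130 mg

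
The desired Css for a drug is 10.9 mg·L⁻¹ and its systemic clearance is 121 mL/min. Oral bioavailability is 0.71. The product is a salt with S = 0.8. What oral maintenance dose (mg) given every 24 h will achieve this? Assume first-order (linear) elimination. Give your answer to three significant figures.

3340 mg

Convert clearance: 121 mL/min × 60 min/h ÷ 1000 mL/L = 7.260 L/h
At steady state, dose per interval replaces the amount cleared in that interval: F·S·D/τ = CL·Css.
D = CL × Css × τ / F / S = 7.260 × 10.9 × 24 / 0.71 / 0.8 = 3344 mg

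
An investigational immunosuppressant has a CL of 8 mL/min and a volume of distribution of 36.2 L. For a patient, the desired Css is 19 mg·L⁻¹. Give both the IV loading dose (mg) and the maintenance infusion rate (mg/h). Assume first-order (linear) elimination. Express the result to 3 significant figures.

(a) 688 mg; (b) 9.12 mg/h

LD = Vd · C_target = 36.20 × 19 = 687.8 mg
CL = 8 mL/min × 60/1000 = 0.4800 L/h
Maintenance infusion rate = CL × Css = 0.4800 × 19 = 9.120 mg/h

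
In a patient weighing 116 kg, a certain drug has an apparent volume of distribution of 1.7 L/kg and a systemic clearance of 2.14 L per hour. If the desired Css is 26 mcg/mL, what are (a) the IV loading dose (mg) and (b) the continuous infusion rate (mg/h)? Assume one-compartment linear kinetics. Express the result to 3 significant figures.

Vd = 1.7 L/kg × 116 kg = 197.2 L
Loading dose = Vd × C = 197.2 × 26 = 5127 mg
Infusion rate = 2.140 L/h × 26 mg/L = 55.64 mg/h

(a) 5130 mg; (b) 55.6 mg/h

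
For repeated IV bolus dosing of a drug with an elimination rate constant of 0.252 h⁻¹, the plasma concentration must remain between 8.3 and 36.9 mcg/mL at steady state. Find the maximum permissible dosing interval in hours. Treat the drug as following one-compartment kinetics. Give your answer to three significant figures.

Between IV bolus doses, concentration decays as C = C₀·e^(−kτ), so C_peak/C_trough = e^(kτ).
τ_max = ln(C_peak/C_trough) / k = ln(36.9/8.3) / 0.2520 = 1.492 / 0.2520 = 5.921 h

5.92 h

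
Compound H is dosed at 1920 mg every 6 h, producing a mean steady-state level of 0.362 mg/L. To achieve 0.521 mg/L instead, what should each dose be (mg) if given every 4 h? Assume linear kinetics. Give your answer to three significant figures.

1840 mg

With linear kinetics, Css is proportional to dose rate (D/τ) at fixed clearance.
D₂ = D₁ × (Css,target / Css,current) × (τ₂/τ₁) = 1920 × (0.521/0.362) × (4/6) = 1842 mg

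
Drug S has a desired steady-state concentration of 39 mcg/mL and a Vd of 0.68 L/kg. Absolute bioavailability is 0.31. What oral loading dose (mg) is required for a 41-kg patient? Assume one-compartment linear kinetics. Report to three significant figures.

3510 mg

Vd = 0.68 L/kg × 41 kg = 27.88 L
The loading dose fills Vd to the target concentration.
LD = Vd × C / F = 27.88 × 39.00 / 0.31 = 3507 mg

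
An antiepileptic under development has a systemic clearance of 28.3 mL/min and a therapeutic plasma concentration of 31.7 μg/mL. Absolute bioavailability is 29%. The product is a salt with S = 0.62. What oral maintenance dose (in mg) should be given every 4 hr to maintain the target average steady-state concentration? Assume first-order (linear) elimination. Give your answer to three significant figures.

CL = 28.3 mL/min = 28.3 × 0.06 = 1.698 L/h
D = CL × Css × τ / F / S = 1.698 × 31.7 × 4 / 0.29 / 0.62 = 1197 mg

1200 mg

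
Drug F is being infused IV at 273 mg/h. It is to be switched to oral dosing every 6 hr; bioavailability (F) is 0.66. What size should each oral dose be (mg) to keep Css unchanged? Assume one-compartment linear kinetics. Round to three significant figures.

2480 mg

To maintain the same Css, the systemic dosing rate must be unchanged: F·D/τ = infusion rate.
D = rate × τ / F = 273 × 6 / 0.66 = 2482 mg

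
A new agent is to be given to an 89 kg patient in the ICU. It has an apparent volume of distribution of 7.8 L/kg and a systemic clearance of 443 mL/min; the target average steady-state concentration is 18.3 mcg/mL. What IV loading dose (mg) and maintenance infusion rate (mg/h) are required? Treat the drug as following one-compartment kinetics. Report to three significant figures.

(a) 12700 mg; (b) 486 mg/h

Vd = 7.8 L/kg × 89 kg = 694.2 L
Loading dose = Vd × C = 694.2 × 18.3 = 12700 mg
CL = 443 mL/min = 443 × 0.06 = 26.58 L/h
Maintenance: replace elimination → rate = CL × Css = 26.58 × 18.3 = 486.4 mg/h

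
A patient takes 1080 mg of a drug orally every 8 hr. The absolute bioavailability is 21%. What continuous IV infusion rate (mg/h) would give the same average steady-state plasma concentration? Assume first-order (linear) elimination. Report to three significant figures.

Equivalent systemic input: infusion rate = F·D/τ.
Rate = 0.21 × 1080 / 8 = 28.35 mg/h

28.4 mg/h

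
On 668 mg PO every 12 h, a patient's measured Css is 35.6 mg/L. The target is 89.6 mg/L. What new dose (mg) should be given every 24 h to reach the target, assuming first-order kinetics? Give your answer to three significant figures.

3360 mg

For first-order elimination, Css ∝ F·D/(CL·τ); F and CL are unchanged, so Css ∝ D/τ.
D₂ = D₁ × (Css,target / Css,current) × (τ₂/τ₁) = 668 × (89.6/35.6) × (24/12) = 3363 mg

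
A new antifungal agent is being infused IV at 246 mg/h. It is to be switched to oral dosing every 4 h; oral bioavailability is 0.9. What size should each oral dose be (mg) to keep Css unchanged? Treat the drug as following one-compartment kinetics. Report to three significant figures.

To maintain the same Css, the systemic dosing rate must be unchanged: F·D/τ = infusion rate.
D = rate × τ / F = 246 × 4 / 0.9 = 1093 mg

1090 mg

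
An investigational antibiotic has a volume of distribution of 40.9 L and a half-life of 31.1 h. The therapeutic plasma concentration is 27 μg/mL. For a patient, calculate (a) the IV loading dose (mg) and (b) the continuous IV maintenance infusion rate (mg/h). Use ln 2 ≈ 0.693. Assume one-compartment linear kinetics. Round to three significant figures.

LD = Vd × C = 40.90 × 27 = 1104 mg
CL = 0.693 × Vd / t½ = 0.693 × 40.90 / 31.1 = 0.9114 L/h
Infusion rate = CL × Css = 0.9114 × 27 = 24.61 mg/h

(a) 1100 mg; (b) 24.6 mg/h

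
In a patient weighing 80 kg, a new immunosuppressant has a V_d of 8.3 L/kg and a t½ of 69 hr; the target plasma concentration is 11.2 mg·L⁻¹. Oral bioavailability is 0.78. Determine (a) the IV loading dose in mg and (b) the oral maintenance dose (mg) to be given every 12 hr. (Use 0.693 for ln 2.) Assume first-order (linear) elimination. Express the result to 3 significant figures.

(a) 7440 mg; (b) 1150 mg

Vd(total) = 80 kg × 8.3 L/kg = 664.0 L
LD = Vd × C = 664.0 × 11.2 = 7437 mg
CL = 0.693 × Vd / t½ = 0.693 × 664.0 / 69 = 6.669 L/h
D = CL × Css × τ / F = 6.669 × 11.2 × 12 / 0.78 = 1149 mg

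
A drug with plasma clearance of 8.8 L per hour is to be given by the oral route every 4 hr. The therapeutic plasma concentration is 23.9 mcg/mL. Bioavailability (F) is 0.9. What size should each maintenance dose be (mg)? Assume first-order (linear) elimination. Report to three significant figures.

935 mg

D = CL × Css × τ / F = 8.800 × 23.9 × 4 / 0.9 = 934.8 mg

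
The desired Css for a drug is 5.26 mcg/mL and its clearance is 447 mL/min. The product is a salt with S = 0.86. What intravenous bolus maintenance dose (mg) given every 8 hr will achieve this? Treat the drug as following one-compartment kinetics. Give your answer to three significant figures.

1310 mg

Convert clearance: 447 mL/min × 60 min/h ÷ 1000 mL/L = 26.82 L/h
D = CL × Css × τ / S = 26.82 × 5.26 × 8 / 0.86 = 1312 mg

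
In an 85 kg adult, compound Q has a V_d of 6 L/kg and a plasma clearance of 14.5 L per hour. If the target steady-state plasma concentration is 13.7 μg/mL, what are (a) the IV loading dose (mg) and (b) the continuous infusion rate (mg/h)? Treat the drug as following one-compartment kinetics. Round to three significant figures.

(a) 6990 mg; (b) 199 mg/h

Total Vd = 6 × 85 = 510.0 L
Loading: fill Vd to C_target → 510.0 L × 13.7 mg/L = 6987 mg
Maintenance infusion rate = CL × Css = 14.50 × 13.7 = 198.7 mg/h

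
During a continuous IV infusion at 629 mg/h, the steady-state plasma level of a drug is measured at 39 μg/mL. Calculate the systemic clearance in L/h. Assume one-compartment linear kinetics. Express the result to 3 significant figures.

At steady state, infusion rate = CL × Css, so CL = rate / Css.
CL = 629 / 39 = 16.13 L/h

16.1 L/h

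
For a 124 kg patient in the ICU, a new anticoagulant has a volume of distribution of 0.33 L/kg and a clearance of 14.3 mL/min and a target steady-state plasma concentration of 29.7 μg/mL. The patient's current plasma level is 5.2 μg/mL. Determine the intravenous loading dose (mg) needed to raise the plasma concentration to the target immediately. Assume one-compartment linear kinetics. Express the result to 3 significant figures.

Vd(total) = 124 kg × 0.33 L/kg = 40.92 L
Concentration deficit ΔC = 29.7 − 5.2 = 24.50 mg/L
LD = Vd × ΔC = 40.92 × 24.50 = 1003 mg

1000 mg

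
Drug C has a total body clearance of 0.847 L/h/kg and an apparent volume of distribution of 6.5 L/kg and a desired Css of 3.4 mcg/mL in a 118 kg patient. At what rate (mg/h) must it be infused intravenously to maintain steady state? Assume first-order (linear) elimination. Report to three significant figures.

CL = 0.847 L/h/kg × 118 kg = 99.95 L/h
Vd does not affect the maintenance rate; only clearance governs steady-state input.
R₀ = 99.95 × 3.4 = 339.8 mg/h

340 mg/h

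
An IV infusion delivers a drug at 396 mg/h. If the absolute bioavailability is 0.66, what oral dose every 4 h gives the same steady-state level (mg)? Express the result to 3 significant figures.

2400 mg

To maintain the same Css, the systemic dosing rate must be unchanged: F·D/τ = infusion rate.
D = rate × τ / F = 396 × 4 / 0.66 = 2400 mg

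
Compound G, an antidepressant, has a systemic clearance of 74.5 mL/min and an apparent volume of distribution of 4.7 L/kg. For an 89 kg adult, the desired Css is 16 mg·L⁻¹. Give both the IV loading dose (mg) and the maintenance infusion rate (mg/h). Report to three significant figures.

(a) 6690 mg; (b) 71.5 mg/h

Total Vd = 4.7 × 89 = 418.3 L
Loading dose = Vd × C = 418.3 × 16 = 6693 mg
CL = 74.5 mL/min × 60/1000 = 4.470 L/h
Infusion rate = 4.470 L/h × 16 mg/L = 71.52 mg/h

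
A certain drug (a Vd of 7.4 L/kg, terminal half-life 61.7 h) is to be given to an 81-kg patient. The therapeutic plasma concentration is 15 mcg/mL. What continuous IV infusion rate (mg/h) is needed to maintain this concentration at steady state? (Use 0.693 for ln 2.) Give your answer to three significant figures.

Total Vd = 7.4 × 81 = 599.4 L
CL = ln 2 · Vd / t½ = 0.693 × 599.4 / 61.7 = 6.732 L/h
Infusion rate = CL × Css = 6.732 × 15 = 101.0 mg/h

101 mg/h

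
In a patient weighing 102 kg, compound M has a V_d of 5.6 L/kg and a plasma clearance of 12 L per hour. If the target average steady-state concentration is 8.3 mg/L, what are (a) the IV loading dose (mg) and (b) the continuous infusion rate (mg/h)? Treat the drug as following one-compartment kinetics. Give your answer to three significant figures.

(a) 4740 mg; (b) 99.6 mg/h

Total Vd = 5.6 × 102 = 571.2 L
LD = Vd · C_target = 571.2 × 8.3 = 4741 mg
Maintenance infusion rate = CL × Css = 12.00 × 8.3 = 99.60 mg/h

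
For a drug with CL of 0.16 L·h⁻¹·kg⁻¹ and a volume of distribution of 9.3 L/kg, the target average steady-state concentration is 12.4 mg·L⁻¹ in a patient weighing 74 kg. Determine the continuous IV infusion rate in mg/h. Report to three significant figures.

147 mg/h

CL = 0.16 L·h⁻¹·kg⁻¹ × 74 kg = 11.84 L/h
Rate = CL × Css = 11.84 × 12.4 = 146.8 mg/h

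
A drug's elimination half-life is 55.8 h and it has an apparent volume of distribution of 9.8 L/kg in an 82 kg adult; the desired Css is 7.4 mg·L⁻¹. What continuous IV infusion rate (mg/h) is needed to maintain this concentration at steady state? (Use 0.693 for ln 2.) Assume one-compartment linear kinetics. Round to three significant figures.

73.9 mg/h

Vd = 9.8 L/kg × 82 kg = 803.6 L
CL = ln 2 · Vd / t½ = 0.693 × 803.6 / 55.8 = 9.980 L/h
Infusion rate = CL × Css = 9.980 × 7.4 = 73.85 mg/h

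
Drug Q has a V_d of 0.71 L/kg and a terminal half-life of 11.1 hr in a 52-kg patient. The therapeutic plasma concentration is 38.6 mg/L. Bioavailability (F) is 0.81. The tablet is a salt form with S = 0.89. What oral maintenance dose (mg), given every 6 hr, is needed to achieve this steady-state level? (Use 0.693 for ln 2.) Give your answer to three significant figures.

Vd = 0.71 L/kg × 52 kg = 36.92 L
CL = ln 2 · Vd / t½ = 0.693 × 36.92 / 11.1 = 2.305 L/h
D = CL × Css × τ / F / S = 2.305 × 38.6 × 6 / 0.81 / 0.89 = 740.5 mg

741 mg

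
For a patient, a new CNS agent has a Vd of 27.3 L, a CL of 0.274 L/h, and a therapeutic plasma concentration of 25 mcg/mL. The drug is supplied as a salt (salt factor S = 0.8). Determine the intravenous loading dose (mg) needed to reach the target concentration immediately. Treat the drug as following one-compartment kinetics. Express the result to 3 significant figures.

LD = Vd × C / S = 27.30 × 25.00 / 0.8 = 853.1 mg

853 mg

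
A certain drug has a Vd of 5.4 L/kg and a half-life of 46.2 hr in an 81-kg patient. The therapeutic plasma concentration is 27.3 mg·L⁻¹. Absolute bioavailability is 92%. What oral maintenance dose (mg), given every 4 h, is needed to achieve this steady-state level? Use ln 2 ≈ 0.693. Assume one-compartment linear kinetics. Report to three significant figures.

Total Vd = 5.4 × 81 = 437.4 L
k = 0.693/46.2 = 0.01500 h⁻¹, so CL = k·Vd = 0.01500 × 437.4 = 6.561 L/h
D = CL × Css × τ / F = 6.561 × 27.3 × 4 / 0.92 = 778.8 mg

779 mg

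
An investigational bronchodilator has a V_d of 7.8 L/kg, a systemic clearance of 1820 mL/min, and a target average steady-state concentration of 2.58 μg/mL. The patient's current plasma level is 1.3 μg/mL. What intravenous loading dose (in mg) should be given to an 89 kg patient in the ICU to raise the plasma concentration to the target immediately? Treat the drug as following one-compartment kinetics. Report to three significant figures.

889 mg

Vd(total) = 89 kg × 7.8 L/kg = 694.2 L
The loading dose fills Vd to the target concentration; clearance is irrelevant here.
Concentration deficit ΔC = 2.58 − 1.3 = 1.280 mg/L
LD = Vd × ΔC = 694.2 × 1.280 = 888.6 mg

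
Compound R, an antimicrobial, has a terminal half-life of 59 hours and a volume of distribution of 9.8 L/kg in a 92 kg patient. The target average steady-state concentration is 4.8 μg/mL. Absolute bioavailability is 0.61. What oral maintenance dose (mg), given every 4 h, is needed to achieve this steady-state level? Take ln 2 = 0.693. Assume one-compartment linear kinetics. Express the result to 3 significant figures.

333 mg

Vd = 9.8 L/kg × 92 kg = 901.6 L
k = 0.693/59 = 0.01175 h⁻¹, so CL = k·Vd = 0.01175 × 901.6 = 10.59 L/h
D = CL × Css × τ / F = 10.59 × 4.8 × 4 / 0.61 = 333.3 mg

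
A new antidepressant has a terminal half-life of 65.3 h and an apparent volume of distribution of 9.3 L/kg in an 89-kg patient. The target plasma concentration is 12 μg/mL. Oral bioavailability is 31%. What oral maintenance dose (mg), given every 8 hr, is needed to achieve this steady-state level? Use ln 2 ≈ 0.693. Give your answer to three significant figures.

2720 mg

Vd(total) = 89 kg × 9.3 L/kg = 827.7 L
k = 0.693/65.3 = 0.01061 h⁻¹, so CL = k·Vd = 0.01061 × 827.7 = 8.782 L/h
D = CL × Css × τ / F = 8.782 × 12 × 8 / 0.31 = 2720 mg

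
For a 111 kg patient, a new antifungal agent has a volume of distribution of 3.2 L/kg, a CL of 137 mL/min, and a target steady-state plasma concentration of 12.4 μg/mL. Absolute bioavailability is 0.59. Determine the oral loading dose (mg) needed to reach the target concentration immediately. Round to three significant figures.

Vd = 3.2 L/kg × 111 kg = 355.2 L
Loading dose depends on Vd (not clearance): it fills the distribution volume.
LD = Vd × C / F = 355.2 × 12.40 / 0.59 = 7465 mg

7470 mg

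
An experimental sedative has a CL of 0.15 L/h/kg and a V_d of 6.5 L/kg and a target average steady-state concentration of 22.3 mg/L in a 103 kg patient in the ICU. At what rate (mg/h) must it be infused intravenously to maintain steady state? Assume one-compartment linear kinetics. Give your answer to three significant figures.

CL = 0.15 L/h/kg × 103 kg = 15.45 L/h
Rate = CL × Css = 15.45 × 22.3 = 344.5 mg/h

345 mg/h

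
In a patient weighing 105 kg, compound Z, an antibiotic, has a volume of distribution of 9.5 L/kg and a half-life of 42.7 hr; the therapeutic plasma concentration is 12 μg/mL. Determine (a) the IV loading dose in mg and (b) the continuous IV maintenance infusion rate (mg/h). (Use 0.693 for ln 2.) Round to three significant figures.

(a) 12000 mg; (b) 194 mg/h

Total Vd = 9.5 × 105 = 997.5 L
LD = Vd × C = 997.5 × 12 = 11970 mg
CL = 0.693 × Vd / t½ = 0.693 × 997.5 / 42.7 = 16.19 L/h
Infusion rate = CL × Css = 16.19 × 12 = 194.3 mg/h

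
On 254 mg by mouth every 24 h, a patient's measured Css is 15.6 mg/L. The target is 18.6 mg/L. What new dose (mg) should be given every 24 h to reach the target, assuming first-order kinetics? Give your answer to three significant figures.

303 mg

For first-order elimination, Css ∝ F·D/(CL·τ); F and CL are unchanged, so Css ∝ D/τ.
D₂ = D₁ × (Css,target / Css,current) = 254 × 18.6/15.6 = 302.8 mg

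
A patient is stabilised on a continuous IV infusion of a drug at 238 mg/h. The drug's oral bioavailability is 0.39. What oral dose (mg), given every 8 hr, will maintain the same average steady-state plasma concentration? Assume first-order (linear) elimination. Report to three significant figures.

To maintain the same Css, the systemic dosing rate must be unchanged: F·D/τ = infusion rate.
D = rate × τ / F = 238 × 8 / 0.39 = 4882 mg

4880 mg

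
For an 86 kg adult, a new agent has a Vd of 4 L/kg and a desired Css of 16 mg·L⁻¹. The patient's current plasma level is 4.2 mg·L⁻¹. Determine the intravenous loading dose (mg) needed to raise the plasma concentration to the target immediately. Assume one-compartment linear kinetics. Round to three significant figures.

Total Vd = 4 × 86 = 344.0 L
Concentration deficit ΔC = 16 − 4.2 = 11.80 mg/L
LD = Vd × ΔC = 344.0 × 11.80 = 4059 mg

4060 mg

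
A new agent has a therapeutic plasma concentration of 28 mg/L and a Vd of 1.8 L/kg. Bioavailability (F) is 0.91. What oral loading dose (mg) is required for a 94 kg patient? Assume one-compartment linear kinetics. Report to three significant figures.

5210 mg

Vd(total) = 94 kg × 1.8 L/kg = 169.2 L
The loading dose fills Vd to the target concentration.
LD = Vd × C / F = 169.2 × 28.00 / 0.91 = 5206 mg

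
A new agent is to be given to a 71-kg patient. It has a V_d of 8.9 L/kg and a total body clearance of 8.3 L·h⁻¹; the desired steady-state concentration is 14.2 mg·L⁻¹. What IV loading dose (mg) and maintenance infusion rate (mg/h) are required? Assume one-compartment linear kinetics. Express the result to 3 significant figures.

(a) 8970 mg; (b) 118 mg/h

Total Vd = 8.9 × 71 = 631.9 L
Loading: fill Vd to C_target → 631.9 L × 14.2 mg/L = 8973 mg
Maintenance: replace elimination → rate = CL × Css = 8.300 × 14.2 = 117.9 mg/h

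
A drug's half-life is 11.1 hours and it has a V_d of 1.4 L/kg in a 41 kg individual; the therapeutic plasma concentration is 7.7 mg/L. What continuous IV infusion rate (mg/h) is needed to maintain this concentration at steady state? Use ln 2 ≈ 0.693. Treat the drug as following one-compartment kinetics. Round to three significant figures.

Total Vd = 1.4 × 41 = 57.40 L
CL = 0.693 × Vd / t½ = 0.693 × 57.40 / 11.1 = 3.584 L/h
Infusion rate = CL × Css = 3.584 × 7.7 = 27.60 mg/h

27.6 mg/h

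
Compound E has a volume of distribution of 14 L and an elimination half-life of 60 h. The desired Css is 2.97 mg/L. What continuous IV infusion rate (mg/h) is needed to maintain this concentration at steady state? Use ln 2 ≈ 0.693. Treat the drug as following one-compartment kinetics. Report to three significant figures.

CL = ln 2 · Vd / t½ = 0.693 × 14.00 / 60 = 0.1617 L/h
Infusion rate = CL × Css = 0.1617 × 2.97 = 0.4802 mg/h

0.480 mg/h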